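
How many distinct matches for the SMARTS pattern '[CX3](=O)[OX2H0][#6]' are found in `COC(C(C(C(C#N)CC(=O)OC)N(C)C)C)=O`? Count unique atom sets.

2

[CX3](=O)[OX2H0][#6] is the SMARTS for an ester: a carbonyl carbon bonded to an oxygen that is itself bonded to carbon (no H on that O).
The molecule carries 2 separate instances of a methyl-ester group (-C(=O)OCH3) meeting every constraint; each maps to a distinct set of atoms, giving 2 matches.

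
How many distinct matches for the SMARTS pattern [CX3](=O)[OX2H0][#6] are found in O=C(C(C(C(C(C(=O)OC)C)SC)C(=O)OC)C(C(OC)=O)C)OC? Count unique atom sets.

[CX3](=O)[OX2H0][#6] is the SMARTS for an ester: a carbonyl carbon bonded to an oxygen that is itself bonded to carbon (no H on that O).
The molecule carries 4 separate instances of a methyl-ester group (-C(=O)OCH3) meeting every constraint; each maps to a distinct set of atoms, giving 4 matches.

4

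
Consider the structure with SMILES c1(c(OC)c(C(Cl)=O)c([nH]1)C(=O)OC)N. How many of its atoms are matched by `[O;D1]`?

2

Check the 15 heavy atoms by environment: 1× n (aromatic, D2) → no; 4× c (aromatic, D3) → no; 1× N (D1) → no; 2× C (D3) → no; 2× O (D1) → match; 2× O (D2) → no; 2× C (D1) → no; 1× Cl (D1) → no.
That gives 2 matching atoms.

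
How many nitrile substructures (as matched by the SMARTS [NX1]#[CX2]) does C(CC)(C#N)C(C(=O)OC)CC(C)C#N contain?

2

[NX1]#[CX2] is the SMARTS for a nitrile: a nitrogen triple-bonded to a two-connected carbon.
The molecule carries 2 separate instances of a nitrile (-C#N) meeting every constraint; each maps to a distinct set of atoms, giving 2 matches.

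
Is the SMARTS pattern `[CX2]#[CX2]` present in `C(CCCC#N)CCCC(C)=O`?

No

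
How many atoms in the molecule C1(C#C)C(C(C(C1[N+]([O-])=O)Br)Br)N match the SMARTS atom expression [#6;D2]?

Check the 13 heavy atoms by environment: 5× C (D3) → no; 1× C (D2) → match; 1× C (D1) → no; 1× N (charge +1, D3) → no; 1× O (charge -1, D1) → no; 1× O (D1) → no; 1× N (D1) → no; 2× Br (D1) → no.
That gives 1 matching atom.

1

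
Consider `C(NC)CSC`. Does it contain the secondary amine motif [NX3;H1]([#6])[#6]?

Yes

The pattern [NX3;H1]([#6])[#6] describes a trivalent nitrogen with one H, bonded to two carbons — a secondary amine.
The molecule carries an N-methylamino group (-NHCH3), whose atoms satisfy every constraint of the query, so the pattern matches.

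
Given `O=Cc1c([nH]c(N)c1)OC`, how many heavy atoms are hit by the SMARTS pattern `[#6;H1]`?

2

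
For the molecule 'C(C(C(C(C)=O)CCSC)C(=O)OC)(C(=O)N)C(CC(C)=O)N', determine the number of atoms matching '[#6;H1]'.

4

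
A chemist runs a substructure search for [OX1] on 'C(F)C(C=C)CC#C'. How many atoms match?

The query [OX1] means: aliphatic oxygen with one total connection — typically a carbonyl =O or an oxide.
Check the 8 heavy atoms by environment: 3× C (X4) → no; 2× C (X2) → no; 2× C (X3) → no; 1× F (X1) → no.
No environment satisfies the query, so 0 matching atoms.

0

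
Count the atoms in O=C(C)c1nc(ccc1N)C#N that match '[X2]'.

2

The query [X2] means: any atom with exactly two total connections (bonds + H).
Check the 12 heavy atoms by environment: 1× n (aromatic, X2) → match; 5× c (aromatic, X3) → no; 1× N (X3) → no; 1× C (X2) → match; 1× N (X1) → no; 1× C (X3) → no; 1× O (X1) → no; 1× C (X4) → no.
Summing the matching environments: 1 + 1 = 2 matching atoms.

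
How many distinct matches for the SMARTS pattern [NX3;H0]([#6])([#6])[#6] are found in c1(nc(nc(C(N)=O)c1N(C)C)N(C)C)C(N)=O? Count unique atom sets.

[NX3;H0]([#6])([#6])[#6] is the SMARTS for a tertiary amine: a trivalent nitrogen with no H, bonded to three carbons.
The molecule carries 2 separate instances of a dimethylamino group (-N(CH3)2) meeting every constraint; each maps to a distinct set of atoms, giving 2 matches.

2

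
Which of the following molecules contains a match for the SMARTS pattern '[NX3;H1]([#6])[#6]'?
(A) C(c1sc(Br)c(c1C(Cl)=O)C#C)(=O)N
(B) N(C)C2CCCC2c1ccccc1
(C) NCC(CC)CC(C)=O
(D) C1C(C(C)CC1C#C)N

[NX3;H1]([#6])[#6] describes a trivalent nitrogen with one H, bonded to two carbons (a secondary amine).
(A) has a primary amide (-C(=O)NH2) but the -C(=O)NH2 nitrogen has H2, not H1.
(B) contains an N-methylamino group (-NHCH3), which satisfies every atom and bond constraint.
(C) has a primary amino group (-NH2) but the nitrogen has H2 and only one carbon neighbour.
(D) has a primary amino group (-NH2) but the nitrogen has H2 and only one carbon neighbour.
So the answer is (B).

B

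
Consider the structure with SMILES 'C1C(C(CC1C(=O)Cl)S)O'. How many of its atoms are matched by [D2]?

Check the 10 heavy atoms by environment: 4× C (D3) → no; 2× C (D2) → match; 2× O (D1) → no; 1× Cl (D1) → no; 1× S (D1) → no.
That gives 2 matching atoms.

2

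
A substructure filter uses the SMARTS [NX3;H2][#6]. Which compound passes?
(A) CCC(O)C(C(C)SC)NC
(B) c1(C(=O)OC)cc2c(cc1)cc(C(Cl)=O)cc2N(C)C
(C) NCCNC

[NX3;H2][#6] describes a trivalent nitrogen with two H attached to carbon (a primary amine).
(A) has an N-methylamino group (-NHCH3) but the nitrogen bears two carbons and only one H (H1), not H2.
(B) has a dimethylamino group (-N(CH3)2) but the nitrogen has H0, not H2.
(C) contains a primary amino group (-NH2), which satisfies every atom and bond constraint.
So the answer is (C).

C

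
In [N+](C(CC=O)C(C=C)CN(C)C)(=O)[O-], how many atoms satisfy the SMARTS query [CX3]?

The query [CX3] means: C with X3: aliphatic carbon with exactly 3 total connections.
Check the 14 heavy atoms by environment: 6× C (X4) → no; 1× N (X3) → no; 1× N (charge +1, X3) → no; 1× O (charge -1, X1) → no; 2× O (X1) → no; 3× C (X3) → match.
That gives 3 matching atoms.

3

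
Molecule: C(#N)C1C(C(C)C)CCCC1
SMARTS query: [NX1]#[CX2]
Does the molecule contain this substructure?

The pattern [NX1]#[CX2] describes a nitrogen triple-bonded to a two-connected carbon — a nitrile.
The molecule carries a nitrile (-C#N), whose atoms satisfy every constraint of the query, so the pattern matches.

Yes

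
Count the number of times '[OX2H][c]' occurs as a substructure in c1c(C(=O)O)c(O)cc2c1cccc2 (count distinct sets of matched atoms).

1

[OX2H][c] is the SMARTS for a phenol: a hydroxyl oxygen attached to an aromatic carbon.
Exactly one fragment in the molecule meets all constraints, giving 1 match.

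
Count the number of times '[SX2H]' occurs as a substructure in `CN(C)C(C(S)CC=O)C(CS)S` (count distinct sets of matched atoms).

3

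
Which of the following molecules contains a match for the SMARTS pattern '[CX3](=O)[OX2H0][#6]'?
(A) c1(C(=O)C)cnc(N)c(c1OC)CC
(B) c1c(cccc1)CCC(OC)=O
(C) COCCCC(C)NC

B

[CX3](=O)[OX2H0][#6] describes a carbonyl carbon bonded to an oxygen that is itself bonded to carbon (no H on that O) (an ester).
(A) has a methoxy ether (-OCH3) but the ether oxygen is not adjacent to a C=O carbon.
(B) contains a methyl-ester group (-C(=O)OCH3), which satisfies every atom and bond constraint.
(C) has a methoxy ether (-OCH3) but the ether oxygen is not adjacent to a C=O carbon.
So the answer is (B).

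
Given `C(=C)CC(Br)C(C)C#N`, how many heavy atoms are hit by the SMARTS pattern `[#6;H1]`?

The query [#6;H1] means: any carbon bearing exactly one hydrogen.
Check the 9 heavy atoms by environment: 1× C (H3) → no; 3× C (H1) → match; 2× C (H2) → no; 1× Br (H0) → no; 1× C (H0) → no; 1× N (H0) → no.
That gives 3 matching atoms.

3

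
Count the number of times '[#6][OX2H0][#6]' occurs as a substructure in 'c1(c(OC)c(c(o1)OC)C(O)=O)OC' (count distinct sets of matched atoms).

3

[#6][OX2H0][#6] is the SMARTS for an ether: an aliphatic oxygen bridging two carbons with no H on the oxygen.
The molecule carries 3 separate instances of a methoxy ether (-OCH3) meeting every constraint; each maps to a distinct set of atoms, giving 3 matches.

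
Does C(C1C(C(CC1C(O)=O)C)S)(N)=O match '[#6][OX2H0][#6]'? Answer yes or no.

The pattern [#6][OX2H0][#6] describes an aliphatic oxygen bridging two carbons with no H on the oxygen — an ether.
The closest candidate here is a carboxylic acid group (-C(=O)OH), but the -OH oxygen has H1; the =O is OX1, not OX2. No other fragment satisfies the full query, so there is no match.

No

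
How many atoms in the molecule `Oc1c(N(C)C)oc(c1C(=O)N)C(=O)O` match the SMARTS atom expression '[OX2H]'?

The query [OX2H] means: aliphatic oxygen with two connections, one of which is H — an -OH oxygen.
Check the 15 heavy atoms by environment: 1× o (aromatic, H0, X2) → no; 4× c (aromatic, H0, X3) → no; 1× N (H0, X3) → no; 2× C (H3, X4) → no; 2× O (H1, X2) → match; 2× C (H0, X3) → no; 2× O (H0, X1) → no; 1× N (H2, X3) → no.
That gives 2 matching atoms.

2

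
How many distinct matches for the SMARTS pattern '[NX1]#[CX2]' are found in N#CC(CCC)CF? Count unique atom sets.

1

[NX1]#[CX2] is the SMARTS for a nitrile: a nitrogen triple-bonded to a two-connected carbon.
Exactly one fragment in the molecule meets all constraints, giving 1 match.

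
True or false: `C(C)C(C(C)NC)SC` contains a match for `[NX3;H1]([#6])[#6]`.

The pattern [NX3;H1]([#6])[#6] describes a trivalent nitrogen with one H, bonded to two carbons — a secondary amine.
The molecule carries an N-methylamino group (-NHCH3), whose atoms satisfy every constraint of the query, so the pattern matches.

True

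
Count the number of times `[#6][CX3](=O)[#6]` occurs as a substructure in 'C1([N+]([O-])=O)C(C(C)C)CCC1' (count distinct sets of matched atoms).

0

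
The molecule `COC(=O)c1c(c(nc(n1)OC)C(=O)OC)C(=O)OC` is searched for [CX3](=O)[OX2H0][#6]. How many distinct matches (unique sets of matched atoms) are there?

[CX3](=O)[OX2H0][#6] is the SMARTS for an ester: a carbonyl carbon bonded to an oxygen that is itself bonded to carbon (no H on that O).
The molecule carries 3 separate instances of a methyl-ester group (-C(=O)OCH3) meeting every constraint; each maps to a distinct set of atoms, giving 3 matches.

3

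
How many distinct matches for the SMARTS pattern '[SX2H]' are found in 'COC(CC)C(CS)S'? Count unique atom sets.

2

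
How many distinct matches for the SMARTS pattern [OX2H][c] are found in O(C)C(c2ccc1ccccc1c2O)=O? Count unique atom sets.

[OX2H][c] is the SMARTS for a phenol: a hydroxyl oxygen attached to an aromatic carbon.
Exactly one fragment in the molecule meets all constraints, giving 1 match.

1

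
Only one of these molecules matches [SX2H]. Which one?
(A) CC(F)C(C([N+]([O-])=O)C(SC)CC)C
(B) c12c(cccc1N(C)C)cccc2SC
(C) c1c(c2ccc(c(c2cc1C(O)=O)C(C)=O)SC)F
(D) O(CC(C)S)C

D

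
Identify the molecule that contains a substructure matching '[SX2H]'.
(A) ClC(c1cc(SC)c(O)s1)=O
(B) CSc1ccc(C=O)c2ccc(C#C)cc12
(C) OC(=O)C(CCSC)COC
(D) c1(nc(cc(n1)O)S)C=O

D

[SX2H] describes an aliphatic sulfur with two connections, one being H (a thiol).
(A) has a methylthio ether (-SCH3) but the sulfur has H0 (bonded to two carbons), not H1.
(B) has a methylthio ether (-SCH3) but the sulfur has H0 (bonded to two carbons), not H1.
(C) has a methylthio ether (-SCH3) but the sulfur has H0 (bonded to two carbons), not H1.
(D) contains a thiol (-SH), which satisfies every atom and bond constraint.
So the answer is (D).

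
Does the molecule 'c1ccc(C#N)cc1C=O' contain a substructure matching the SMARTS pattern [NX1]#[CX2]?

The pattern [NX1]#[CX2] describes a nitrogen triple-bonded to a two-connected carbon — a nitrile.
The molecule carries a nitrile (-C#N), whose atoms satisfy every constraint of the query, so the pattern matches.

Yes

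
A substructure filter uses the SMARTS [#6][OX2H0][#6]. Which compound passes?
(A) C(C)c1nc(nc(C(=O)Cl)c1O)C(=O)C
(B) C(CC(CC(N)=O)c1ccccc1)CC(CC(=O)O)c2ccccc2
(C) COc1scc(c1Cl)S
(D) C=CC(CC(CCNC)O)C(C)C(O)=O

C

[#6][OX2H0][#6] describes an aliphatic oxygen bridging two carbons with no H on the oxygen (an ether).
(A) has a hydroxyl group (-OH) but the oxygen has H1, not H0 bridging two carbons.
(B) has a carboxylic acid group (-C(=O)OH) but the -OH oxygen has H1; the =O is OX1, not OX2.
(C) contains a methoxy ether (-OCH3), which satisfies every atom and bond constraint.
(D) has a carboxylic acid group (-C(=O)OH) but the -OH oxygen has H1; the =O is OX1, not OX2.
So the answer is (C).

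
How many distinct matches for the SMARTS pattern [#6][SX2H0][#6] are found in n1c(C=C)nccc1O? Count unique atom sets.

0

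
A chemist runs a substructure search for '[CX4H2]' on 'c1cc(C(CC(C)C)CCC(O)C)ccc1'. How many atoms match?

The query [CX4H2] means: sp3 carbon (X4) with exactly two hydrogens.
Check the 16 heavy atoms by environment: 3× C (H2, X4) → match; 3× C (H1, X4) → no; 3× C (H3, X4) → no; 1× O (H1, X2) → no; 1× c (aromatic, H0, X3) → no; 5× c (aromatic, H1, X3) → no.
That gives 3 matching atoms.

3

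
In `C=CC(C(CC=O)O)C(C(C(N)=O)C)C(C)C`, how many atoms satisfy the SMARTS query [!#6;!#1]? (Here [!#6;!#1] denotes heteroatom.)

4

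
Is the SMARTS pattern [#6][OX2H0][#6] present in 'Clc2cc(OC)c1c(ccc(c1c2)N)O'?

The pattern [#6][OX2H0][#6] describes an aliphatic oxygen bridging two carbons with no H on the oxygen — an ether.
The molecule carries a methoxy ether (-OCH3), whose atoms satisfy every constraint of the query, so the pattern matches.

Yes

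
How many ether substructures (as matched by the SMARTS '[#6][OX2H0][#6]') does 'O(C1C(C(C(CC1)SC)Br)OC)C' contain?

2

[#6][OX2H0][#6] is the SMARTS for an ether: an aliphatic oxygen bridging two carbons with no H on the oxygen.
The molecule carries 2 separate instances of a methoxy ether (-OCH3) meeting every constraint; each maps to a distinct set of atoms, giving 2 matches.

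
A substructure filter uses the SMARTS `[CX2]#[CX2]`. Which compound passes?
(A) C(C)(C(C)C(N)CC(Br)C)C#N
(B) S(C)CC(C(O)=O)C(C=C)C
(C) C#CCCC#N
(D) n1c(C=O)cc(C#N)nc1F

[CX2]#[CX2] describes a carbon-carbon triple bond (an alkyne).
(A) has a nitrile (-C#N) but the triple bond is C#N, not C#C.
(B) has a vinyl group (-CH=CH2) but the C=C is a double bond; both carbons are CX3, not CX2.
(C) contains an ethynyl group (-C#CH), which satisfies every atom and bond constraint.
(D) has a nitrile (-C#N) but the triple bond is C#N, not C#C.
So the answer is (C).

C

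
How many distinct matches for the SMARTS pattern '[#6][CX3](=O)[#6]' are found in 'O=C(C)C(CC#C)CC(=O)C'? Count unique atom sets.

2

[#6][CX3](=O)[#6] is the SMARTS for a ketone: a carbonyl carbon (no H) flanked by two carbons.
The molecule carries 2 separate instances of an acetyl/ketone group (-C(=O)CH3) meeting every constraint; each maps to a distinct set of atoms, giving 2 matches.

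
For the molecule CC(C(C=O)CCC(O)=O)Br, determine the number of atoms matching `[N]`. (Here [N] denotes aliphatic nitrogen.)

The query [N] means: uppercase N matches aliphatic (non-aromatic) nitrogen only.
Check the 11 heavy atoms by environment: 7× C → no; 3× O → no; 1× Br → no.
No environment satisfies the query, so 0 matching atoms.

0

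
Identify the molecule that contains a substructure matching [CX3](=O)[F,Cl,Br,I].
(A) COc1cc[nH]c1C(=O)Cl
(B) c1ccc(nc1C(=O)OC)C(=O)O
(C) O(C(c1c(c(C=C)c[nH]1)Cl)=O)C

A

[CX3](=O)[F,Cl,Br,I] describes a carbonyl carbon bonded to a halogen (an acyl halide).
(A) contains an acyl chloride (-C(=O)Cl), which satisfies every atom and bond constraint.
(B) has a methyl-ester group (-C(=O)OCH3) but the carbonyl is bonded to -O-C, not to a halogen.
(C) has a methyl-ester group (-C(=O)OCH3) but the carbonyl is bonded to -O-C, not to a halogen.
So the answer is (A).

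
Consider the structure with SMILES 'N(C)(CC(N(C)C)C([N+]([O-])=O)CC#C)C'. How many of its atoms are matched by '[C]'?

Check the 15 heavy atoms by environment: 10× C → match; 1× N (charge +1) → no; 1× O (charge -1) → no; 1× O → no; 2× N → no.
That gives 10 matching atoms.

10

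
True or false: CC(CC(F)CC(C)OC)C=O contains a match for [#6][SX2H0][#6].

False

The pattern [#6][SX2H0][#6] describes an aliphatic sulfur bridging two carbons with no H on the sulfur — a thioether.
The closest candidate here is a methoxy ether (-OCH3), but the bridging atom is O, not S. No other fragment satisfies the full query, so there is no match.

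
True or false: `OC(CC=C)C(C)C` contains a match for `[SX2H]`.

False

The pattern [SX2H] describes an aliphatic sulfur with two connections, one being H — a thiol.
The closest candidate here is a hydroxyl group (-OH), but it is an -OH, not an -SH. No other fragment satisfies the full query, so there is no match.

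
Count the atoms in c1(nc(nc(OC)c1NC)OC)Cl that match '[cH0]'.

4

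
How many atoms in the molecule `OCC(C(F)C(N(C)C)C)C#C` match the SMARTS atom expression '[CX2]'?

Check the 12 heavy atoms by environment: 7× C (X4) → no; 1× F (X1) → no; 1× N (X3) → no; 1× O (X2) → no; 2× C (X2) → match.
That gives 2 matching atoms.

2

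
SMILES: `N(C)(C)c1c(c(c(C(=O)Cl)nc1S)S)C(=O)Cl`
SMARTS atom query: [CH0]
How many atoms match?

The query [CH0] means: aliphatic carbon with no attached hydrogen.
Check the 17 heavy atoms by environment: 1× n (aromatic, H0) → no; 5× c (aromatic, H0) → no; 2× S (H1) → no; 2× C (H0) → match; 2× O (H0) → no; 2× Cl (H0) → no; 1× N (H0) → no; 2× C (H3) → no.
That gives 2 matching atoms.

2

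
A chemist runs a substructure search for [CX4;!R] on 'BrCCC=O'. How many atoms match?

2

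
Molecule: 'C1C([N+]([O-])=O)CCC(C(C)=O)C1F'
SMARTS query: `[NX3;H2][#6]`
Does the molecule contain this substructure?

The pattern [NX3;H2][#6] describes a trivalent nitrogen with two H attached to carbon — a primary amine.
The closest candidate here is a nitro group (-[N+](=O)[O-]), but the nitrogen is [N+] with no H, not NX3H2. No other fragment satisfies the full query, so there is no match.

No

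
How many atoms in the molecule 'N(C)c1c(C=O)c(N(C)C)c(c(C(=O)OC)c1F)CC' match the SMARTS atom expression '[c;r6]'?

6

Check the 20 heavy atoms by environment: 6× c (aromatic, in 6-ring) → match; 2× N (acyclic) → no; 8× C (acyclic) → no; 3× O (acyclic) → no; 1× F (acyclic) → no.
That gives 6 matching atoms.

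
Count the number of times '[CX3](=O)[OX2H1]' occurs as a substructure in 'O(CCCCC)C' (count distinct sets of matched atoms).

0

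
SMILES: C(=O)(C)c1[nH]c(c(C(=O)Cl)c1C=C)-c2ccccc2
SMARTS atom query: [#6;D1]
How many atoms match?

2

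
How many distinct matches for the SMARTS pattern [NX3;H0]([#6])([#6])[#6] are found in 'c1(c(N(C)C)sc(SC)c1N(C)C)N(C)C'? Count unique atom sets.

[NX3;H0]([#6])([#6])[#6] is the SMARTS for a tertiary amine: a trivalent nitrogen with no H, bonded to three carbons.
The molecule carries 3 separate instances of a dimethylamino group (-N(CH3)2) meeting every constraint; each maps to a distinct set of atoms, giving 3 matches.

3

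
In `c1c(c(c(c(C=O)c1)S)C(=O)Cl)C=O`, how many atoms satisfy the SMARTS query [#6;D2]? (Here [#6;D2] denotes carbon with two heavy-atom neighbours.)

4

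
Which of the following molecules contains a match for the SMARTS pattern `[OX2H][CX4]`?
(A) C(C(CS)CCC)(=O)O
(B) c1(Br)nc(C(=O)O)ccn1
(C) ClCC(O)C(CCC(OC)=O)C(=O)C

[OX2H][CX4] describes a hydroxyl oxygen bound to an sp3 (X4) carbon (an aliphatic alcohol).
(A) has a carboxylic acid group (-C(=O)OH) but the -OH is on a CX3 carbonyl carbon, not a CX4 carbon.
(B) has a carboxylic acid group (-C(=O)OH) but the -OH is on a CX3 carbonyl carbon, not a CX4 carbon.
(C) contains a hydroxyl group (-OH), which satisfies every atom and bond constraint.
So the answer is (C).

C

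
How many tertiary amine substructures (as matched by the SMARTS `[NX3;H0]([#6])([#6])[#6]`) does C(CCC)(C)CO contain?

0

[NX3;H0]([#6])([#6])[#6] is the SMARTS for a tertiary amine: a trivalent nitrogen with no H, bonded to three carbons.
No fragment in the molecule satisfies every constraint, giving 0 matches.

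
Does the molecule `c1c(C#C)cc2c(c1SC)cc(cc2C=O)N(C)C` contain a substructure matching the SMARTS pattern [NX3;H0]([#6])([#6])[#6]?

The pattern [NX3;H0]([#6])([#6])[#6] describes a trivalent nitrogen with no H, bonded to three carbons — a tertiary amine.
The molecule carries a dimethylamino group (-N(CH3)2), whose atoms satisfy every constraint of the query, so the pattern matches.

Yes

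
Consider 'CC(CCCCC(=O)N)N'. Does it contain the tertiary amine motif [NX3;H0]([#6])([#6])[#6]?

No

The pattern [NX3;H0]([#6])([#6])[#6] describes a trivalent nitrogen with no H, bonded to three carbons — a tertiary amine.
The closest candidate here is a primary amide (-C(=O)NH2), but the amide nitrogen has H2 and only one carbon neighbour. No other fragment satisfies the full query, so there is no match.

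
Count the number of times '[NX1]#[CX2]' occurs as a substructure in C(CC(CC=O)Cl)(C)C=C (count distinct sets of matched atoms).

0

[NX1]#[CX2] is the SMARTS for a nitrile: a nitrogen triple-bonded to a two-connected carbon.
No fragment in the molecule satisfies every constraint, giving 0 matches.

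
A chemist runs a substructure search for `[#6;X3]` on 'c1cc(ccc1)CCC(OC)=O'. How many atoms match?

7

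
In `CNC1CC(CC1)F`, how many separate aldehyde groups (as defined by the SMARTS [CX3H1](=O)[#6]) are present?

0

[CX3H1](=O)[#6] is the SMARTS for an aldehyde: an sp2 carbon with one H, double-bonded to O and single-bonded to carbon.
No fragment in the molecule satisfies every constraint, giving 0 matches.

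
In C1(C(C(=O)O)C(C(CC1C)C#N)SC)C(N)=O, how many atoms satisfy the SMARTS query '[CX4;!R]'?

The query [CX4;!R] means: aliphatic carbon with four total connections, not in a ring.
Check the 17 heavy atoms by environment: 6× C (X4, in 6-ring) → no; 2× C (X4, acyclic) → match; 2× C (X3, acyclic) → no; 2× O (X1, acyclic) → no; 1× N (X3, acyclic) → no; 1× C (X2, acyclic) → no; 1× N (X1, acyclic) → no; 1× S (X2, acyclic) → no; 1× O (X2, acyclic) → no.
That gives 2 matching atoms.

2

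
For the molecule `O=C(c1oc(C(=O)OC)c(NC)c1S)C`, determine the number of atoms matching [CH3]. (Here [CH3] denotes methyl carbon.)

3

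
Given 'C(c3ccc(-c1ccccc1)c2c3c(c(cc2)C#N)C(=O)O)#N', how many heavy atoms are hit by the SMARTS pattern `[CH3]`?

The query [CH3] means: aliphatic carbon with exactly three hydrogens.
Check the 23 heavy atoms by environment: 7× c (aromatic, H0) → no; 9× c (aromatic, H1) → no; 3× C (H0) → no; 1× O (H0) → no; 1× O (H1) → no; 2× N (H0) → no.
No environment satisfies the query, so 0 matching atoms.

0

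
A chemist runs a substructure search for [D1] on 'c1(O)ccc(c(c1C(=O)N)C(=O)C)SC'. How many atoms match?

Check the 15 heavy atoms by environment: 4× c (aromatic, D3) → no; 2× c (aromatic, D2) → no; 3× O (D1) → match; 2× C (D3) → no; 1× N (D1) → match; 1× S (D2) → no; 2× C (D1) → match.
Summing the matching environments: 3 + 1 + 2 = 6 matching atoms.

6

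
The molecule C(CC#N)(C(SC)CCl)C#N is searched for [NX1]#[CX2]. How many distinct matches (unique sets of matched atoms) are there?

2

[NX1]#[CX2] is the SMARTS for a nitrile: a nitrogen triple-bonded to a two-connected carbon.
The molecule carries 2 separate instances of a nitrile (-C#N) meeting every constraint; each maps to a distinct set of atoms, giving 2 matches.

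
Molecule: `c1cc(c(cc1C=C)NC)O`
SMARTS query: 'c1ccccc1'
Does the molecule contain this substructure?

Yes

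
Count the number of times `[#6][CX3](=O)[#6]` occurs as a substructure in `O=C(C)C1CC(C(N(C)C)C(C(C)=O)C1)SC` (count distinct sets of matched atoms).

[#6][CX3](=O)[#6] is the SMARTS for a ketone: a carbonyl carbon (no H) flanked by two carbons.
The molecule carries 2 separate instances of an acetyl/ketone group (-C(=O)CH3) meeting every constraint; each maps to a distinct set of atoms, giving 2 matches.

2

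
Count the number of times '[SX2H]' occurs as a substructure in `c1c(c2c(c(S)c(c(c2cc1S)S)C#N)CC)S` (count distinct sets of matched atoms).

4

[SX2H] is the SMARTS for a thiol: an aliphatic sulfur with two connections, one being H.
The molecule carries 4 separate instances of a thiol (-SH) meeting every constraint; each maps to a distinct set of atoms, giving 4 matches.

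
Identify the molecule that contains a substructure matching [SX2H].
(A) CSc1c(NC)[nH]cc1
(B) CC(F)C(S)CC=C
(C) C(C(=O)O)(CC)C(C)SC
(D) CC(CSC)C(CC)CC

B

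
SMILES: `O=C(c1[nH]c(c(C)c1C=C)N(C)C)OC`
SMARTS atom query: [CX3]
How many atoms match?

3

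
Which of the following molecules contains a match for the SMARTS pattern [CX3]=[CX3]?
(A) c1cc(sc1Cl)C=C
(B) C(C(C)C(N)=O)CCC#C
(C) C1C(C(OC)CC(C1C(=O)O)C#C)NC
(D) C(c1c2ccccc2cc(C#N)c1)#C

A

[CX3]=[CX3] describes a non-aromatic C=C double bond between two sp2 carbons (an alkene).
(A) contains a vinyl group (-CH=CH2), which satisfies every atom and bond constraint.
(B) has an ethynyl group (-C#CH) but the C-C bond is a triple bond, not a double bond.
(C) has an ethynyl group (-C#CH) but the C-C bond is a triple bond, not a double bond.
(D) has an ethynyl group (-C#CH) but the C-C bond is a triple bond, not a double bond.
So the answer is (A).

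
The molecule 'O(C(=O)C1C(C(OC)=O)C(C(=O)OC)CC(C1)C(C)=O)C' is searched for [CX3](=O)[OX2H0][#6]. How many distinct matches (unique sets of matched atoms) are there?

3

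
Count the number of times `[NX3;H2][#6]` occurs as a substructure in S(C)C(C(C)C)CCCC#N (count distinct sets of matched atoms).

0

[NX3;H2][#6] is the SMARTS for a primary amine: a trivalent nitrogen with two H attached to carbon.
The molecule has a nitrile (-C#N), but the nitrogen is NX1 (triple-bonded), not NX3 with two H; nothing else fits, so there are 0 matches.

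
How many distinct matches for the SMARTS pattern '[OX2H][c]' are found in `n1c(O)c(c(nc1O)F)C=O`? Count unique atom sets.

2

[OX2H][c] is the SMARTS for a phenol: a hydroxyl oxygen attached to an aromatic carbon.
The molecule carries 2 separate instances of a hydroxyl group (-OH) meeting every constraint; each maps to a distinct set of atoms, giving 2 matches.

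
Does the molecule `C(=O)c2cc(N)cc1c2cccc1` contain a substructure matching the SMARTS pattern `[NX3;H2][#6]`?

The pattern [NX3;H2][#6] describes a trivalent nitrogen with two H attached to carbon — a primary amine.
The molecule carries a primary amino group (-NH2), whose atoms satisfy every constraint of the query, so the pattern matches.

Yes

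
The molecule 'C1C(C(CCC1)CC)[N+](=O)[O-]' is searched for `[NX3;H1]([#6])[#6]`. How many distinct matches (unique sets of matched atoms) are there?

[NX3;H1]([#6])[#6] is the SMARTS for a secondary amine: a trivalent nitrogen with one H, bonded to two carbons.
No fragment in the molecule satisfies every constraint, giving 0 matches.

0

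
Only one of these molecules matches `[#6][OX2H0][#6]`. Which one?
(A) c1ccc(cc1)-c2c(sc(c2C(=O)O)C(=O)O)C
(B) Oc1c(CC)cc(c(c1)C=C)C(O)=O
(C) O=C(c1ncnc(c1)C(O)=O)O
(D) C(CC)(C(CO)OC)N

[#6][OX2H0][#6] describes an aliphatic oxygen bridging two carbons with no H on the oxygen (an ether).
(A) has a carboxylic acid group (-C(=O)OH) but the -OH oxygen has H1; the =O is OX1, not OX2.
(B) has a hydroxyl group (-OH) but the oxygen has H1, not H0 bridging two carbons.
(C) has a carboxylic acid group (-C(=O)OH) but the -OH oxygen has H1; the =O is OX1, not OX2.
(D) contains a methoxy ether (-OCH3), which satisfies every atom and bond constraint.
So the answer is (D).

D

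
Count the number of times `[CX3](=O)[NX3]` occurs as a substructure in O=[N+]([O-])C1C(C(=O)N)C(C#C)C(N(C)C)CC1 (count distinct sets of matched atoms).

[CX3](=O)[NX3] is the SMARTS for an amide: a carbonyl carbon bonded to a trivalent nitrogen.
Exactly one fragment in the molecule meets all constraints, giving 1 match.

1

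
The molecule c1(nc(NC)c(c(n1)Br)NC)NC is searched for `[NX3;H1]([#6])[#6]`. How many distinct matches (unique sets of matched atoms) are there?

3

[NX3;H1]([#6])[#6] is the SMARTS for a secondary amine: a trivalent nitrogen with one H, bonded to two carbons.
The molecule carries 3 separate instances of an N-methylamino group (-NHCH3) meeting every constraint; each maps to a distinct set of atoms, giving 3 matches.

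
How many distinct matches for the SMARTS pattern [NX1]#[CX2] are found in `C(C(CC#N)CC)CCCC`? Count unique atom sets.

1

[NX1]#[CX2] is the SMARTS for a nitrile: a nitrogen triple-bonded to a two-connected carbon.
Exactly one fragment in the molecule meets all constraints, giving 1 match.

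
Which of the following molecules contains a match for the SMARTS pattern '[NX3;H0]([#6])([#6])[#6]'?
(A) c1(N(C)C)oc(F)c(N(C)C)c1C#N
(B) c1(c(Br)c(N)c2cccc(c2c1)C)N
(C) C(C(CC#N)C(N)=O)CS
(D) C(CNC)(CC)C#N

A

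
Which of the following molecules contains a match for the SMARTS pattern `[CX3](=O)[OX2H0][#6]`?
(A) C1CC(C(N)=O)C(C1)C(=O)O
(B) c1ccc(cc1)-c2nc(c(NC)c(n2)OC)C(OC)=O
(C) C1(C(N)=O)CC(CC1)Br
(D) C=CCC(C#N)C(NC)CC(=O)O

B

[CX3](=O)[OX2H0][#6] describes a carbonyl carbon bonded to an oxygen that is itself bonded to carbon (no H on that O) (an ester).
(A) has a primary amide (-C(=O)NH2) but the carbonyl is bonded to N, not to an O-C linkage.
(B) contains a methyl-ester group (-C(=O)OCH3), which satisfies every atom and bond constraint.
(C) has a primary amide (-C(=O)NH2) but the carbonyl is bonded to N, not to an O-C linkage.
(D) has a carboxylic acid group (-C(=O)OH) but the singly-bonded O carries H (OX2H1, not H0).
So the answer is (B).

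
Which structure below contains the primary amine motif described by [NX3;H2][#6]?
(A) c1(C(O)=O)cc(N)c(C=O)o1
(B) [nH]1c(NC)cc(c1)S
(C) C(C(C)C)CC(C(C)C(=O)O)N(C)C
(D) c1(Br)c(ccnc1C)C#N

A

[NX3;H2][#6] describes a trivalent nitrogen with two H attached to carbon (a primary amine).
(A) contains a primary amino group (-NH2), which satisfies every atom and bond constraint.
(B) has an N-methylamino group (-NHCH3) but the nitrogen bears two carbons and only one H (H1), not H2.
(C) has a dimethylamino group (-N(CH3)2) but the nitrogen has H0, not H2.
(D) has a nitrile (-C#N) but the nitrogen is NX1 (triple-bonded), not NX3 with two H.
So the answer is (A).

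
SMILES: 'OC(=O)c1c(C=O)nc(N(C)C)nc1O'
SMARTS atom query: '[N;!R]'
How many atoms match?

1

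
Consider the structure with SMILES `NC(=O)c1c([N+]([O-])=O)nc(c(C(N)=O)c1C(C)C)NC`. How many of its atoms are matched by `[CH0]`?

2

Check the 20 heavy atoms by environment: 1× n (aromatic, H0) → no; 5× c (aromatic, H0) → no; 1× C (H1) → no; 3× C (H3) → no; 2× C (H0) → match; 3× O (H0) → no; 2× N (H2) → no; 1× N (charge +1, H0) → no; 1× O (charge -1, H0) → no; 1× N (H1) → no.
That gives 2 matching atoms.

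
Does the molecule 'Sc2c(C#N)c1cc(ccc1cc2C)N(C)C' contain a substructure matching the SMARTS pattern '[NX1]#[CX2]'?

The pattern [NX1]#[CX2] describes a nitrogen triple-bonded to a two-connected carbon — a nitrile.
The molecule carries a nitrile (-C#N), whose atoms satisfy every constraint of the query, so the pattern matches.

Yes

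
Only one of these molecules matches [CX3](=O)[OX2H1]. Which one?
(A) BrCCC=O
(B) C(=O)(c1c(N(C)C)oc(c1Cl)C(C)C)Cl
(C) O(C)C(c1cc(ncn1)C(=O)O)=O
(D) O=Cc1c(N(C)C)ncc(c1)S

C

[CX3](=O)[OX2H1] describes an sp2 carbon double-bonded to O and single-bonded to an -OH oxygen (a carboxylic acid).
(A) has an aldehyde (-CHO) but there is no singly-bonded oxygen on the carbonyl carbon.
(B) has an acyl chloride (-C(=O)Cl) but the carbonyl is bonded to Cl, not to an -OH oxygen.
(C) contains a carboxylic acid group (-C(=O)OH), which satisfies every atom and bond constraint.
(D) has an aldehyde (-CHO) but there is no singly-bonded oxygen on the carbonyl carbon.
So the answer is (C).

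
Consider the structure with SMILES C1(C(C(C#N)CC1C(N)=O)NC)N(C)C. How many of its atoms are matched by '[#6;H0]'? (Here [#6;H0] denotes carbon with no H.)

Check the 15 heavy atoms by environment: 4× C (H1) → no; 1× C (H2) → no; 2× C (H0) → match; 1× O (H0) → no; 1× N (H2) → no; 1× N (H1) → no; 3× C (H3) → no; 2× N (H0) → no.
That gives 2 matching atoms.

2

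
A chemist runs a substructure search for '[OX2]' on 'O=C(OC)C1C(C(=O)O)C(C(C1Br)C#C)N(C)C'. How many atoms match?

The query [OX2] means: aliphatic oxygen with two total connections — ether, hydroxyl, or ester single-bond O.
Check the 18 heavy atoms by environment: 8× C (X4) → no; 1× N (X3) → no; 1× Br (X1) → no; 2× C (X3) → no; 2× O (X1) → no; 2× O (X2) → match; 2× C (X2) → no.
That gives 2 matching atoms.

2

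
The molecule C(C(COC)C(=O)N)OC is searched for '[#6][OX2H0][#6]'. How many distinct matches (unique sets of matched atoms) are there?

[#6][OX2H0][#6] is the SMARTS for an ether: an aliphatic oxygen bridging two carbons with no H on the oxygen.
The molecule carries 2 separate instances of a methoxy ether (-OCH3) meeting every constraint; each maps to a distinct set of atoms, giving 2 matches.

2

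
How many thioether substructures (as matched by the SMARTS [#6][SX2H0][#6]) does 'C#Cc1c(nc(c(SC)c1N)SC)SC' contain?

3

[#6][SX2H0][#6] is the SMARTS for a thioether: an aliphatic sulfur bridging two carbons with no H on the sulfur.
The molecule carries 3 separate instances of a methylthio ether (-SCH3) meeting every constraint; each maps to a distinct set of atoms, giving 3 matches.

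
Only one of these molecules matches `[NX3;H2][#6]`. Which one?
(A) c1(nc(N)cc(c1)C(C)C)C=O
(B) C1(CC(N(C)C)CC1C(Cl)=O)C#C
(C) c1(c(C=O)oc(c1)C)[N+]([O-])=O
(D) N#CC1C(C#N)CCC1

A

[NX3;H2][#6] describes a trivalent nitrogen with two H attached to carbon (a primary amine).
(A) contains a primary amino group (-NH2), which satisfies every atom and bond constraint.
(B) has a dimethylamino group (-N(CH3)2) but the nitrogen has H0, not H2.
(C) has a nitro group (-[N+](=O)[O-]) but the nitrogen is [N+] with no H, not NX3H2.
(D) has a nitrile (-C#N) but the nitrogen is NX1 (triple-bonded), not NX3 with two H.
So the answer is (A).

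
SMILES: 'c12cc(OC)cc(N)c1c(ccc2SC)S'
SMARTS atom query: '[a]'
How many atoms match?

10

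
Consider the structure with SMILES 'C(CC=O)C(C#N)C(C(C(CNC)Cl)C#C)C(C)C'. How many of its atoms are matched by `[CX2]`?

Check the 19 heavy atoms by environment: 11× C (X4) → no; 1× C (X3) → no; 1× O (X1) → no; 1× Cl (X1) → no; 3× C (X2) → match; 1× N (X1) → no; 1× N (X3) → no.
That gives 3 matching atoms.

3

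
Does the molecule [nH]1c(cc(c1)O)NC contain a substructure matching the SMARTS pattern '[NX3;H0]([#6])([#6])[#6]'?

No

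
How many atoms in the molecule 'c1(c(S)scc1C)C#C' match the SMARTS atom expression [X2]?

4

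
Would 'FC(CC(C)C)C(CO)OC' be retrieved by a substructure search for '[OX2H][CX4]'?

Yes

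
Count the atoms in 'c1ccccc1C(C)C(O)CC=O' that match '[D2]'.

7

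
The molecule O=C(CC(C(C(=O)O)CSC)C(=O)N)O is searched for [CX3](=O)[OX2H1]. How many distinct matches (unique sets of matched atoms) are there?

2

[CX3](=O)[OX2H1] is the SMARTS for a carboxylic acid: an sp2 carbon double-bonded to O and single-bonded to an -OH oxygen.
The molecule carries 2 separate instances of a carboxylic acid group (-C(=O)OH) meeting every constraint; each maps to a distinct set of atoms, giving 2 matches.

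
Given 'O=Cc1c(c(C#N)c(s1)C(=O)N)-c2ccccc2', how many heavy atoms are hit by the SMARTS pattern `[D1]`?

Check the 18 heavy atoms by environment: 1× s (aromatic, D2) → no; 5× c (aromatic, D3) → no; 2× C (D2) → no; 2× O (D1) → match; 2× N (D1) → match; 1× C (D3) → no; 5× c (aromatic, D2) → no.
Summing the matching environments: 2 + 2 = 4 matching atoms.

4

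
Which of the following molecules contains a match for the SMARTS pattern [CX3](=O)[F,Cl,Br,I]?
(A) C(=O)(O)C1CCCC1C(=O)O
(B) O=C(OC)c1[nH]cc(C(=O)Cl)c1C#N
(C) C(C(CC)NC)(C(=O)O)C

[CX3](=O)[F,Cl,Br,I] describes a carbonyl carbon bonded to a halogen (an acyl halide).
(A) has a carboxylic acid group (-C(=O)OH) but the carbonyl is bonded to -OH, not to a halogen.
(B) contains an acyl chloride (-C(=O)Cl), which satisfies every atom and bond constraint.
(C) has a carboxylic acid group (-C(=O)OH) but the carbonyl is bonded to -OH, not to a halogen.
So the answer is (B).

B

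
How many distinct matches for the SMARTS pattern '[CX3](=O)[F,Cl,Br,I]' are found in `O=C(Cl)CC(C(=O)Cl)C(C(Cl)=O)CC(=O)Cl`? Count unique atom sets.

4

[CX3](=O)[F,Cl,Br,I] is the SMARTS for an acyl halide: a carbonyl carbon bonded to a halogen.
The molecule carries 4 separate instances of an acyl chloride (-C(=O)Cl) meeting every constraint; each maps to a distinct set of atoms, giving 4 matches.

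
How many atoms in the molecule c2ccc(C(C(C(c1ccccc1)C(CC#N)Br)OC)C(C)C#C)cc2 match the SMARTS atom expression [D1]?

Check the 26 heavy atoms by environment: 3× C (D2) → no; 5× C (D3) → no; 3× C (D1) → match; 1× O (D2) → no; 1× N (D1) → match; 2× c (aromatic, D3) → no; 10× c (aromatic, D2) → no; 1× Br (D1) → match.
Summing the matching environments: 3 + 1 + 1 = 5 matching atoms.

5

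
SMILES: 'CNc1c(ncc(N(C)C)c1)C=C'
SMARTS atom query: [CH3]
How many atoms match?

3

The query [CH3] means: aliphatic carbon with exactly three hydrogens.
Check the 13 heavy atoms by environment: 1× n (aromatic, H0) → no; 3× c (aromatic, H0) → no; 2× c (aromatic, H1) → no; 1× C (H1) → no; 1× C (H2) → no; 1× N (H0) → no; 3× C (H3) → match; 1× N (H1) → no.
That gives 3 matching atoms.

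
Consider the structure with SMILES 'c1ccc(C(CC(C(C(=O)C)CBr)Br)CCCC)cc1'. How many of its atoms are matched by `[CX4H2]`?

5

The query [CX4H2] means: sp3 carbon (X4) with exactly two hydrogens.
Check the 20 heavy atoms by environment: 5× C (H2, X4) → match; 3× C (H1, X4) → no; 1× c (aromatic, H0, X3) → no; 5× c (aromatic, H1, X3) → no; 2× Br (H0, X1) → no; 2× C (H3, X4) → no; 1× C (H0, X3) → no; 1× O (H0, X1) → no.
That gives 5 matching atoms.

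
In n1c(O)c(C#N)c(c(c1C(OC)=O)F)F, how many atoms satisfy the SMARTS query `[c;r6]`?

5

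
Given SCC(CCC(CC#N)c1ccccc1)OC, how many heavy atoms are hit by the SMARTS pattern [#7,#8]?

2

Check the 17 heavy atoms by environment: 8× C → no; 6× c (aromatic) → no; 1× S → no; 1× O → match; 1× N → match.
Summing the matching environments: 1 + 1 = 2 matching atoms.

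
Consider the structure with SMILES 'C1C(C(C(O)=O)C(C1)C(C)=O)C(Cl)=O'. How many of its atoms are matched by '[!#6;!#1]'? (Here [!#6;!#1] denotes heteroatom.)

5

The query [!#6;!#1] means: not carbon and not hydrogen — any heteroatom.
Check the 14 heavy atoms by environment: 9× C → no; 4× O → match; 1× Cl → match.
Summing the matching environments: 4 + 1 = 5 matching atoms.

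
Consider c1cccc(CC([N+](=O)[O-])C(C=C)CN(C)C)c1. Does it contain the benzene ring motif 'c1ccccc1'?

Yes

The pattern c1ccccc1 describes six aromatic carbons in a ring — a benzene ring.
The molecule carries a phenyl ring, whose atoms satisfy every constraint of the query, so the pattern matches.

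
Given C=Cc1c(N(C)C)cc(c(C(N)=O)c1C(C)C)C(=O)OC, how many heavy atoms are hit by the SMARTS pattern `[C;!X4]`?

4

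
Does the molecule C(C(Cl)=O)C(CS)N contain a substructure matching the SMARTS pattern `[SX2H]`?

The pattern [SX2H] describes an aliphatic sulfur with two connections, one being H — a thiol.
The molecule carries a thiol (-SH), whose atoms satisfy every constraint of the query, so the pattern matches.

Yes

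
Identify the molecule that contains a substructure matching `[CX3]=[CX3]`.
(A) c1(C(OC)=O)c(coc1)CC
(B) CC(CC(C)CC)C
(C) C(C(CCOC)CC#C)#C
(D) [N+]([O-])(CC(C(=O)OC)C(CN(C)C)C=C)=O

D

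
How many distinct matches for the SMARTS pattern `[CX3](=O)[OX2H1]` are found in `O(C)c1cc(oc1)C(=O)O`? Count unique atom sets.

[CX3](=O)[OX2H1] is the SMARTS for a carboxylic acid: an sp2 carbon double-bonded to O and single-bonded to an -OH oxygen.
Exactly one fragment in the molecule meets all constraints, giving 1 match.

1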